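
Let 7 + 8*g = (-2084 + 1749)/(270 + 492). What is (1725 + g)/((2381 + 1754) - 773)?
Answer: 10509931/20494752 ≈ 0.51281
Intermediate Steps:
g = -5669/6096 (g = -7/8 + ((-2084 + 1749)/(270 + 492))/8 = -7/8 + (-335/762)/8 = -7/8 + (-335*1/762)/8 = -7/8 + (⅛)*(-335/762) = -7/8 - 335/6096 = -5669/6096 ≈ -0.92995)
(1725 + g)/((2381 + 1754) - 773) = (1725 - 5669/6096)/((2381 + 1754) - 773) = 10509931/(6096*(4135 - 773)) = (10509931/6096)/3362 = (10509931/6096)*(1/3362) = 10509931/20494752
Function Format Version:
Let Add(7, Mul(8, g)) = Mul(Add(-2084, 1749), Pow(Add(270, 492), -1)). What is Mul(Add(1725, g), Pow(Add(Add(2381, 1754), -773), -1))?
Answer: Rational(10509931, 20494752) ≈ 0.51281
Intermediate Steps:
g = Rational(-5669, 6096) (g = Add(Rational(-7, 8), Mul(Rational(1, 8), Mul(Add(-2084, 1749), Pow(Add(270, 492), -1)))) = Add(Rational(-7, 8), Mul(Rational(1, 8), Mul(-335, Pow(762, -1)))) = Add(Rational(-7, 8), Mul(Rational(1, 8), Mul(-335, Rational(1, 762)))) = Add(Rational(-7, 8), Mul(Rational(1, 8), Rational(-335, 762))) = Add(Rational(-7, 8), Rational(-335, 6096)) = Rational(-5669, 6096) ≈ -0.92995)
Mul(Add(1725, g), Pow(Add(Add(2381, 1754), -773), -1)) = Mul(Add(1725, Rational(-5669, 6096)), Pow(Add(Add(2381, 1754), -773), -1)) = Mul(Rational(10509931, 6096), Pow(Add(4135, -773), -1)) = Mul(Rational(10509931, 6096), Pow(3362, -1)) = Mul(Rational(10509931, 6096), Rational(1, 3362)) = Rational(10509931, 20494752)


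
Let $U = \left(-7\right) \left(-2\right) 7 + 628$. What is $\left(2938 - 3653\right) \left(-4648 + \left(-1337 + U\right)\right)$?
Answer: $3760185$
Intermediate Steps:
$U = 726$ ($U = 14 \cdot 7 + 628 = 98 + 628 = 726$)
$\left(2938 - 3653\right) \left(-4648 + \left(-1337 + U\right)\right) = \left(2938 - 3653\right) \left(-4648 + \left(-1337 + 726\right)\right) = - 715 \left(-4648 - 611\right) = \left(-715\right) \left(-5259\right) = 3760185$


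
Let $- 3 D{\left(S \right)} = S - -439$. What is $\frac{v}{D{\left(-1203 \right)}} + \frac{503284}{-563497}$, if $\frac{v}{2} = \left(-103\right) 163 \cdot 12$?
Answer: $- \frac{170386047638}{107627927} \approx -1583.1$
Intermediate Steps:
$v = -402936$ ($v = 2 \left(-103\right) 163 \cdot 12 = 2 \left(\left(-16789\right) 12\right) = 2 \left(-201468\right) = -402936$)
$D{\left(S \right)} = - \frac{439}{3} - \frac{S}{3}$ ($D{\left(S \right)} = - \frac{S - -439}{3} = - \frac{S + 439}{3} = - \frac{439 + S}{3} = - \frac{439}{3} - \frac{S}{3}$)
$\frac{v}{D{\left(-1203 \right)}} + \frac{503284}{-563497} = - \frac{402936}{- \frac{439}{3} - -401} + \frac{503284}{-563497} = - \frac{402936}{- \frac{439}{3} + 401} + 503284 \left(- \frac{1}{563497}\right) = - \frac{402936}{\frac{764}{3}} - \frac{503284}{563497} = \left(-402936\right) \frac{3}{764} - \frac{503284}{563497} = - \frac{302202}{191} - \frac{503284}{563497} = - \frac{170386047638}{107627927}$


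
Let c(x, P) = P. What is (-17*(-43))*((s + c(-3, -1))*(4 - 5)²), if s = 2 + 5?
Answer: 4386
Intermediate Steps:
s = 7
(-17*(-43))*((s + c(-3, -1))*(4 - 5)²) = (-17*(-43))*((7 - 1)*(4 - 5)²) = 731*(6*(-1)²) = 731*(6*1) = 731*6 = 4386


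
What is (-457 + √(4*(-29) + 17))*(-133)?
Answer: 60781 - 399*I*√11 ≈ 60781.0 - 1323.3*I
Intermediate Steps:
(-457 + √(4*(-29) + 17))*(-133) = (-457 + √(-116 + 17))*(-133) = (-457 + √(-99))*(-133) = (-457 + 3*I*√11)*(-133) = 60781 - 399*I*√11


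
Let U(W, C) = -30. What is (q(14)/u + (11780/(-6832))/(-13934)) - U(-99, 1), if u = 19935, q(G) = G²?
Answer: 14237877985487/474438487320 ≈ 30.010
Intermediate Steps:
(q(14)/u + (11780/(-6832))/(-13934)) - U(-99, 1) = (14²/19935 + (11780/(-6832))/(-13934)) - 1*(-30) = (196*(1/19935) + (11780*(-1/6832))*(-1/13934)) + 30 = (196/19935 - 2945/1708*(-1/13934)) + 30 = (196/19935 + 2945/23799272) + 30 = 4723365887/474438487320 + 30 = 14237877985487/474438487320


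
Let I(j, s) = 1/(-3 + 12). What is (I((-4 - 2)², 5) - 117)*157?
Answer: -165164/9 ≈ -18352.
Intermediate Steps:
I(j, s) = ⅑ (I(j, s) = 1/9 = ⅑)
(I((-4 - 2)², 5) - 117)*157 = (⅑ - 117)*157 = -1052/9*157 = -165164/9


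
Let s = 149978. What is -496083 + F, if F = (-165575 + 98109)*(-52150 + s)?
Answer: -6600559931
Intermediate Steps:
F = -6600063848 (F = (-165575 + 98109)*(-52150 + 149978) = -67466*97828 = -6600063848)
-496083 + F = -496083 - 6600063848 = -6600559931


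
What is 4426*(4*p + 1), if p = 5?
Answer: 92946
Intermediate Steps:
4426*(4*p + 1) = 4426*(4*5 + 1) = 4426*(20 + 1) = 4426*21 = 92946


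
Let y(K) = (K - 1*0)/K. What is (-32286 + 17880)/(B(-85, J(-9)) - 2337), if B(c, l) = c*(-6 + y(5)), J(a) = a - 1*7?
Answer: 7203/956 ≈ 7.5345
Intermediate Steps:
J(a) = -7 + a (J(a) = a - 7 = -7 + a)
y(K) = 1 (y(K) = (K + 0)/K = K/K = 1)
B(c, l) = -5*c (B(c, l) = c*(-6 + 1) = c*(-5) = -5*c)
(-32286 + 17880)/(B(-85, J(-9)) - 2337) = (-32286 + 17880)/(-5*(-85) - 2337) = -14406/(425 - 2337) = -14406/(-1912) = -14406*(-1/1912) = 7203/956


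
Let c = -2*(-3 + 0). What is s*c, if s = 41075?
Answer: 246450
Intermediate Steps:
c = 6 (c = -2*(-3) = 6)
s*c = 41075*6 = 246450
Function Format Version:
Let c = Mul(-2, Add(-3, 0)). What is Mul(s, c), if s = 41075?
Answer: 246450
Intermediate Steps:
c = 6 (c = Mul(-2, -3) = 6)
Mul(s, c) = Mul(41075, 6) = 246450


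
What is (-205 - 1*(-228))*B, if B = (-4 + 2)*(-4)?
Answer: 184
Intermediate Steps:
B = 8 (B = -2*(-4) = 8)
(-205 - 1*(-228))*B = (-205 - 1*(-228))*8 = (-205 + 228)*8 = 23*8 = 184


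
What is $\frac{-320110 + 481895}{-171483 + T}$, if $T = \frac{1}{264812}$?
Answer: $- \frac{8568521884}{9082151239} \approx -0.94345$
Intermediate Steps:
$T = \frac{1}{264812} \approx 3.7763 \cdot 10^{-6}$
$\frac{-320110 + 481895}{-171483 + T} = \frac{-320110 + 481895}{-171483 + \frac{1}{264812}} = \frac{161785}{- \frac{45410756195}{264812}} = 161785 \left(- \frac{264812}{45410756195}\right) = - \frac{8568521884}{9082151239}$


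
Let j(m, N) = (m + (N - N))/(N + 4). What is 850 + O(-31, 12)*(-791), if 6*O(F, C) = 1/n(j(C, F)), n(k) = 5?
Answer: 24709/30 ≈ 823.63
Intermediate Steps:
j(m, N) = m/(4 + N) (j(m, N) = (m + 0)/(4 + N) = m/(4 + N))
O(F, C) = 1/30 (O(F, C) = (1/6)/5 = (1/6)*(1/5) = 1/30)
850 + O(-31, 12)*(-791) = 850 + (1/30)*(-791) = 850 - 791/30 = 24709/30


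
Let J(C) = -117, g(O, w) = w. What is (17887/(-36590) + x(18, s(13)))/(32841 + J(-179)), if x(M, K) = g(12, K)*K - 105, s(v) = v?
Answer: 2323873/1197371160 ≈ 0.0019408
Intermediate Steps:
x(M, K) = -105 + K² (x(M, K) = K*K - 105 = K² - 105 = -105 + K²)
(17887/(-36590) + x(18, s(13)))/(32841 + J(-179)) = (17887/(-36590) + (-105 + 13²))/(32841 - 117) = (17887*(-1/36590) + (-105 + 169))/32724 = (-17887/36590 + 64)*(1/32724) = (2323873/36590)*(1/32724) = 2323873/1197371160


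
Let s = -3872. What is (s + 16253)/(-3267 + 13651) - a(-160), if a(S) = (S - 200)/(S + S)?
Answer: 699/10384 ≈ 0.067315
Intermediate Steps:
a(S) = (-200 + S)/(2*S) (a(S) = (-200 + S)/((2*S)) = (-200 + S)*(1/(2*S)) = (-200 + S)/(2*S))
(s + 16253)/(-3267 + 13651) - a(-160) = (-3872 + 16253)/(-3267 + 13651) - (-200 - 160)/(2*(-160)) = 12381/10384 - (-1)*(-360)/(2*160) = 12381*(1/10384) - 1*9/8 = 12381/10384 - 9/8 = 699/10384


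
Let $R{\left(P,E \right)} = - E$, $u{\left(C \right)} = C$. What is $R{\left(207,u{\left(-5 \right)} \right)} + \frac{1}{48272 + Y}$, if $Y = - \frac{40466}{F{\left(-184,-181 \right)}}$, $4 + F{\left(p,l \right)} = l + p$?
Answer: $\frac{89264539}{17852834} \approx 5.0$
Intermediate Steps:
$F{\left(p,l \right)} = -4 + l + p$ ($F{\left(p,l \right)} = -4 + \left(l + p\right) = -4 + l + p$)
$Y = \frac{40466}{369}$ ($Y = - \frac{40466}{-4 - 181 - 184} = - \frac{40466}{-369} = \left(-40466\right) \left(- \frac{1}{369}\right) = \frac{40466}{369} \approx 109.66$)
$R{\left(207,u{\left(-5 \right)} \right)} + \frac{1}{48272 + Y} = \left(-1\right) \left(-5\right) + \frac{1}{48272 + \frac{40466}{369}} = 5 + \frac{1}{\frac{17852834}{369}} = 5 + \frac{369}{17852834} = \frac{89264539}{17852834}$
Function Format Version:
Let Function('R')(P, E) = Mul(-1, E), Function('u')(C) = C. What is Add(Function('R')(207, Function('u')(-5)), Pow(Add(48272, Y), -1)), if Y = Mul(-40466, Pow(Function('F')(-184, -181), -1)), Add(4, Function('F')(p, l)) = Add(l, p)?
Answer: Rational(89264539, 17852834) ≈ 5.0000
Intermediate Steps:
Function('F')(p, l) = Add(-4, l, p) (Function('F')(p, l) = Add(-4, Add(l, p)) = Add(-4, l, p))
Y = Rational(40466, 369) (Y = Mul(-40466, Pow(Add(-4, -181, -184), -1)) = Mul(-40466, Pow(-369, -1)) = Mul(-40466, Rational(-1, 369)) = Rational(40466, 369) ≈ 109.66)
Add(Function('R')(207, Function('u')(-5)), Pow(Add(48272, Y), -1)) = Add(Mul(-1, -5), Pow(Add(48272, Rational(40466, 369)), -1)) = Add(5, Pow(Rational(17852834, 369), -1)) = Add(5, Rational(369, 17852834)) = Rational(89264539, 17852834)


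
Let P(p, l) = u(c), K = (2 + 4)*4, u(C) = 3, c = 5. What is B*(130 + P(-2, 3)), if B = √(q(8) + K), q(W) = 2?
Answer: 133*√26 ≈ 678.17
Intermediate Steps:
K = 24 (K = 6*4 = 24)
P(p, l) = 3
B = √26 (B = √(2 + 24) = √26 ≈ 5.0990)
B*(130 + P(-2, 3)) = √26*(130 + 3) = √26*133 = 133*√26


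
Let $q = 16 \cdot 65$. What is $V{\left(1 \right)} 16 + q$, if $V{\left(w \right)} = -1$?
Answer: $1024$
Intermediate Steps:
$q = 1040$
$V{\left(1 \right)} 16 + q = \left(-1\right) 16 + 1040 = -16 + 1040 = 1024$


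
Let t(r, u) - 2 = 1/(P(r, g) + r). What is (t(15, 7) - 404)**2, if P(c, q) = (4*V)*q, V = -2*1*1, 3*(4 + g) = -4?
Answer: 4836228849/29929 ≈ 1.6159e+5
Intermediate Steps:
g = -16/3 (g = -4 + (1/3)*(-4) = -4 - 4/3 = -16/3 ≈ -5.3333)
V = -2 (V = -2*1 = -2)
P(c, q) = -8*q (P(c, q) = (4*(-2))*q = -8*q)
t(r, u) = 2 + 1/(128/3 + r) (t(r, u) = 2 + 1/(-8*(-16/3) + r) = 2 + 1/(128/3 + r))
(t(15, 7) - 404)**2 = ((259 + 6*15)/(128 + 3*15) - 404)**2 = ((259 + 90)/(128 + 45) - 404)**2 = (349/173 - 404)**2 = (-69543/173)**2 = 4836228849/29929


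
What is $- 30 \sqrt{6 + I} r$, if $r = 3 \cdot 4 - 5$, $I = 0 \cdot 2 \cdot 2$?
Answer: $- 210 \sqrt{6} \approx -514.39$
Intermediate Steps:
$I = 0$ ($I = 0 \cdot 2 = 0$)
$r = 7$ ($r = 12 - 5 = 7$)
$- 30 \sqrt{6 + I} r = - 30 \sqrt{6 + 0} \cdot 7 = - 30 \sqrt{6} \cdot 7 = - 210 \sqrt{6}$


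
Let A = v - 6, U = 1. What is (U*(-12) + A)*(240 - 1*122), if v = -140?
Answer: -18644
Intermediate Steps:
A = -146 (A = -140 - 6 = -146)
(U*(-12) + A)*(240 - 1*122) = (1*(-12) - 146)*(240 - 1*122) = (-12 - 146)*(240 - 122) = -158*118 = -18644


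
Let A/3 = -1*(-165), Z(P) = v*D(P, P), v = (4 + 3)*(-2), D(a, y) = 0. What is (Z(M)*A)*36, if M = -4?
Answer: 0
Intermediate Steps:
v = -14 (v = 7*(-2) = -14)
Z(P) = 0 (Z(P) = -14*0 = 0)
A = 495 (A = 3*(-1*(-165)) = 3*165 = 495)
(Z(M)*A)*36 = (0*495)*36 = 0*36 = 0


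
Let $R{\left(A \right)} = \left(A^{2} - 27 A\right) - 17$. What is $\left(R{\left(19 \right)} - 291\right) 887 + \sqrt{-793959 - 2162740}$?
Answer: $-408020 + i \sqrt{2956699} \approx -4.0802 \cdot 10^{5} + 1719.5 i$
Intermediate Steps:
$R{\left(A \right)} = -17 + A^{2} - 27 A$
$\left(R{\left(19 \right)} - 291\right) 887 + \sqrt{-793959 - 2162740} = \left(\left(-17 + 19^{2} - 513\right) - 291\right) 887 + \sqrt{-793959 - 2162740} = \left(\left(-17 + 361 - 513\right) - 291\right) 887 + \sqrt{-2956699} = \left(-169 - 291\right) 887 + i \sqrt{2956699} = \left(-460\right) 887 + i \sqrt{2956699} = -408020 + i \sqrt{2956699}$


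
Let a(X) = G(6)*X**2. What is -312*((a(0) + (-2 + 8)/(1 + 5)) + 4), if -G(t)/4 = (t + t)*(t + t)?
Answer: -1560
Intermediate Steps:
G(t) = -16*t**2 (G(t) = -4*(t + t)*(t + t) = -4*2*t*2*t = -16*t**2)
a(X) = -576*X**2 (a(X) = (-16*6**2)*X**2 = (-16*36)*X**2 = -576*X**2)
-312*((a(0) + (-2 + 8)/(1 + 5)) + 4) = -312*((-576*0**2 + (-2 + 8)/(1 + 5)) + 4) = -312*((-576*0 + 6/6) + 4) = -312*((0 + 6*(1/6)) + 4) = -312*((0 + 1) + 4) = -312*(1 + 4) = -312*5 = -1560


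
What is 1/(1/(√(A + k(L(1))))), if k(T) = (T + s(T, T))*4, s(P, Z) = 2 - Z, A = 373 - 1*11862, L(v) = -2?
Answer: I*√11481 ≈ 107.15*I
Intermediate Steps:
A = -11489 (A = 373 - 11862 = -11489)
k(T) = 8 (k(T) = (T + (2 - T))*4 = 2*4 = 8)
1/(1/(√(A + k(L(1))))) = 1/(1/(√(-11489 + 8))) = 1/(1/(√(-11481))) = 1/(1/(I*√11481)) = 1/(-I*√11481/11481) = I*√11481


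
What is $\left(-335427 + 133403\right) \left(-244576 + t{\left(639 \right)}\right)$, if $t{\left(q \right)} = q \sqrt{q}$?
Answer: $49410221824 - 387280008 \sqrt{71} \approx 4.6147 \cdot 10^{10}$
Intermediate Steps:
$t{\left(q \right)} = q^{\frac{3}{2}}$
$\left(-335427 + 133403\right) \left(-244576 + t{\left(639 \right)}\right) = \left(-335427 + 133403\right) \left(-244576 + 639^{\frac{3}{2}}\right) = - 202024 \left(-244576 + 1917 \sqrt{71}\right) = 49410221824 - 387280008 \sqrt{71}$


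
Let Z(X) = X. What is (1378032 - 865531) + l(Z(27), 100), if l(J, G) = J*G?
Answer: 515201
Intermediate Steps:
l(J, G) = G*J
(1378032 - 865531) + l(Z(27), 100) = (1378032 - 865531) + 100*27 = 512501 + 2700 = 515201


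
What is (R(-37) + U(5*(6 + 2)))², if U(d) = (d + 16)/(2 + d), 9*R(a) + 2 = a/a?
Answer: 121/81 ≈ 1.4938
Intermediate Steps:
R(a) = -⅑ (R(a) = -2/9 + (a/a)/9 = -2/9 + (⅑)*1 = -2/9 + ⅑ = -⅑)
U(d) = (16 + d)/(2 + d)
(R(-37) + U(5*(6 + 2)))² = (-⅑ + (16 + 5*(6 + 2))/(2 + 5*(6 + 2)))² = (-⅑ + (16 + 5*8)/(2 + 5*8))² = (-⅑ + (16 + 40)/(2 + 40))² = (-⅑ + 56/42)² = (-⅑ + (1/42)*56)² = (-⅑ + 4/3)² = (11/9)² = 121/81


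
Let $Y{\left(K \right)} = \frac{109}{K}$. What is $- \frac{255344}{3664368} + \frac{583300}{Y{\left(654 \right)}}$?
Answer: $\frac{801534679441}{229023} \approx 3.4998 \cdot 10^{6}$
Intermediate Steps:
$- \frac{255344}{3664368} + \frac{583300}{Y{\left(654 \right)}} = - \frac{255344}{3664368} + \frac{583300}{109 \cdot \frac{1}{654}} = \left(-255344\right) \frac{1}{3664368} + \frac{583300}{109 \cdot \frac{1}{654}} = - \frac{15959}{229023} + 583300 \frac{1}{\frac{1}{6}} = - \frac{15959}{229023} + 583300 \cdot 6 = - \frac{15959}{229023} + 3499800 = \frac{801534679441}{229023}$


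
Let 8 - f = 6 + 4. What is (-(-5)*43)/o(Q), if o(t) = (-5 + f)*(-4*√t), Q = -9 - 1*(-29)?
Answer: 43*√5/56 ≈ 1.7170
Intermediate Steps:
f = -2 (f = 8 - (6 + 4) = 8 - 1*10 = 8 - 10 = -2)
Q = 20 (Q = -9 + 29 = 20)
o(t) = 28*√t (o(t) = (-5 - 2)*(-4*√t) = -(-28)*√t = 28*√t)
(-(-5)*43)/o(Q) = (-(-5)*43)/((28*√20)) = (-1*(-215))/((28*(2*√5))) = 215/((56*√5)) = 215*(√5/280) = 43*√5/56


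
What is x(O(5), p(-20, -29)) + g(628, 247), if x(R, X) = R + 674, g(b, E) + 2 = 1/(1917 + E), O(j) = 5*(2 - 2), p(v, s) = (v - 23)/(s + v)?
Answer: 1454209/2164 ≈ 672.00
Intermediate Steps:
p(v, s) = (-23 + v)/(s + v)
O(j) = 0 (O(j) = 5*0 = 0)
g(b, E) = -2 + 1/(1917 + E)
x(R, X) = 674 + R
x(O(5), p(-20, -29)) + g(628, 247) = (674 + 0) + (-3833 - 2*247)/(1917 + 247) = 674 + (-3833 - 494)/2164 = 674 + (1/2164)*(-4327) = 674 - 4327/2164 = 1454209/2164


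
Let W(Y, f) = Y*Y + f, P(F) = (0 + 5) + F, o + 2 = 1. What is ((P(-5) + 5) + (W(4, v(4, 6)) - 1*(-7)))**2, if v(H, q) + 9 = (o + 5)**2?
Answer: 1225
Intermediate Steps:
o = -1 (o = -2 + 1 = -1)
v(H, q) = 7 (v(H, q) = -9 + (-1 + 5)**2 = -9 + 4**2 = -9 + 16 = 7)
P(F) = 5 + F
W(Y, f) = f + Y**2 (W(Y, f) = Y**2 + f = f + Y**2)
((P(-5) + 5) + (W(4, v(4, 6)) - 1*(-7)))**2 = (((5 - 5) + 5) + ((7 + 4**2) - 1*(-7)))**2 = ((0 + 5) + ((7 + 16) + 7))**2 = (5 + (23 + 7))**2 = (5 + 30)**2 = 35**2 = 1225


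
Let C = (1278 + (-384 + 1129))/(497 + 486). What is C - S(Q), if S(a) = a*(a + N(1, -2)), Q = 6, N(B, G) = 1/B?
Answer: -39263/983 ≈ -39.942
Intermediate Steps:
C = 2023/983 (C = (1278 + 745)/983 = 2023*(1/983) = 2023/983 ≈ 2.0580)
S(a) = a*(1 + a) (S(a) = a*(a + 1/1) = a*(a + 1) = a*(1 + a))
C - S(Q) = 2023/983 - 6*(1 + 6) = 2023/983 - 6*7 = 2023/983 - 1*42 = 2023/983 - 42 = -39263/983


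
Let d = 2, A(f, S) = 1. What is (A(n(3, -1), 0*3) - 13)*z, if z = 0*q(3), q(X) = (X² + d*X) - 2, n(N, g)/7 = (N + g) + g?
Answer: 0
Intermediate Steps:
n(N, g) = 7*N + 14*g (n(N, g) = 7*((N + g) + g) = 7*(N + 2*g) = 7*N + 14*g)
q(X) = -2 + X² + 2*X (q(X) = (X² + 2*X) - 2 = -2 + X² + 2*X)
z = 0 (z = 0*(-2 + 3² + 2*3) = 0*(-2 + 9 + 6) = 0*13 = 0)
(A(n(3, -1), 0*3) - 13)*z = (1 - 13)*0 = -12*0 = 0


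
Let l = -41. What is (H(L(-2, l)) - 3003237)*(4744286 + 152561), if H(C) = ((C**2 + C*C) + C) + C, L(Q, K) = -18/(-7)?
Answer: -720608805430911/49 ≈ -1.4706e+13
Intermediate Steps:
L(Q, K) = 18/7 (L(Q, K) = -18*(-1/7) = 18/7)
H(C) = 2*C + 2*C**2 (H(C) = ((C**2 + C**2) + C) + C = (2*C**2 + C) + C = (C + 2*C**2) + C = 2*C + 2*C**2)
(H(L(-2, l)) - 3003237)*(4744286 + 152561) = (2*(18/7)*(1 + 18/7) - 3003237)*(4744286 + 152561) = (2*(18/7)*(25/7) - 3003237)*4896847 = (900/49 - 3003237)*4896847 = -147157713/49*4896847 = -720608805430911/49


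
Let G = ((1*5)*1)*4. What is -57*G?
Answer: -1140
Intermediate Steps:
G = 20 (G = (5*1)*4 = 5*4 = 20)
-57*G = -57*20 = -1140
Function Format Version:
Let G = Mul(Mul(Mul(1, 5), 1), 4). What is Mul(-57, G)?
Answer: -1140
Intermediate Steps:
G = 20 (G = Mul(Mul(5, 1), 4) = Mul(5, 4) = 20)
Mul(-57, G) = Mul(-57, 20) = -1140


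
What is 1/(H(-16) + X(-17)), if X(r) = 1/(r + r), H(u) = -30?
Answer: -34/1021 ≈ -0.033301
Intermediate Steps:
X(r) = 1/(2*r)
1/(H(-16) + X(-17)) = 1/(-30 + (½)/(-17)) = 1/(-30 + (½)*(-1/17)) = 1/(-30 - 1/34) = 1/(-1021/34) = -34/1021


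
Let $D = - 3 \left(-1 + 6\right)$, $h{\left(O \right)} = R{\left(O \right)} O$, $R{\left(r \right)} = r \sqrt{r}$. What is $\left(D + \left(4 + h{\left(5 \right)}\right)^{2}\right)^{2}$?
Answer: $9971876 + 1250400 \sqrt{5} \approx 1.2768 \cdot 10^{7}$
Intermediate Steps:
$R{\left(r \right)} = r^{\frac{3}{2}}$
$h{\left(O \right)} = O^{\frac{5}{2}}$ ($h{\left(O \right)} = O^{\frac{3}{2}} O = O^{\frac{5}{2}}$)
$D = -15$ ($D = \left(-3\right) 5 = -15$)
$\left(D + \left(4 + h{\left(5 \right)}\right)^{2}\right)^{2} = \left(-15 + \left(4 + 5^{\frac{5}{2}}\right)^{2}\right)^{2} = \left(-15 + \left(4 + 25 \sqrt{5}\right)^{2}\right)^{2}$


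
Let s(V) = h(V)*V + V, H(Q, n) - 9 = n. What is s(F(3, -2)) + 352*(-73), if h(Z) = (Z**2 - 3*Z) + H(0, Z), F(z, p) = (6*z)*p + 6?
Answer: -54796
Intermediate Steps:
H(Q, n) = 9 + n
F(z, p) = 6 + 6*p*z (F(z, p) = 6*p*z + 6 = 6 + 6*p*z)
h(Z) = 9 + Z**2 - 2*Z (h(Z) = (Z**2 - 3*Z) + (9 + Z) = 9 + Z**2 - 2*Z)
s(V) = V + V*(9 + V**2 - 2*V) (s(V) = (9 + V**2 - 2*V)*V + V = V*(9 + V**2 - 2*V) + V = V + V*(9 + V**2 - 2*V))
s(F(3, -2)) + 352*(-73) = (6 + 6*(-2)*3)*(10 + (6 + 6*(-2)*3)**2 - 2*(6 + 6*(-2)*3)) + 352*(-73) = (6 - 36)*(10 + (6 - 36)**2 - 2*(6 - 36)) - 25696 = -30*(10 + (-30)**2 - 2*(-30)) - 25696 = -30*(10 + 900 + 60) - 25696 = -30*970 - 25696 = -29100 - 25696 = -54796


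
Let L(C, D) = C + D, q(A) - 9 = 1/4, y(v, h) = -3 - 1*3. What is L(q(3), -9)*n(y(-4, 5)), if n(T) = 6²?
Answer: 9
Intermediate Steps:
y(v, h) = -6 (y(v, h) = -3 - 3 = -6)
q(A) = 37/4 (q(A) = 9 + 1/4 = 9 + ¼ = 37/4)
n(T) = 36
L(q(3), -9)*n(y(-4, 5)) = (37/4 - 9)*36 = (¼)*36 = 9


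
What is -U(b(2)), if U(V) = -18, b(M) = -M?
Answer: 18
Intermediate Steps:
-U(b(2)) = -1*(-18) = 18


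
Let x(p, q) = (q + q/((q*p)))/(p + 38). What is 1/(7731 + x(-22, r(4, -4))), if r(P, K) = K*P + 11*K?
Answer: 352/2719991 ≈ 0.00012941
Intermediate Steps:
r(P, K) = 11*K + K*P
x(p, q) = (q + 1/p)/(38 + p) (x(p, q) = (q + q/((p*q)))/(38 + p) = (q + q*(1/(p*q)))/(38 + p) = (q + 1/p)/(38 + p))
1/(7731 + x(-22, r(4, -4))) = 1/(7731 + (1 - (-88)*(11 + 4))/((-22)*(38 - 22))) = 1/(7731 - 1/22*(1 - (-88)*15)/16) = 1/(7731 - 1/22*1/16*(1 - 22*(-60))) = 1/(7731 - 1/22*1/16*(1 + 1320)) = 1/(7731 - 1/22*1/16*1321) = 1/(7731 - 1321/352) = 1/(2719991/352) = 352/2719991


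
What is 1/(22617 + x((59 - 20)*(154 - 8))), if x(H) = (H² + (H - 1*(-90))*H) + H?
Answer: 1/65384043 ≈ 1.5294e-8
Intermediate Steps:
x(H) = H + H² + H*(90 + H) (x(H) = (H² + (H + 90)*H) + H = (H² + (90 + H)*H) + H = (H² + H*(90 + H)) + H = H + H² + H*(90 + H))
1/(22617 + x((59 - 20)*(154 - 8))) = 1/(22617 + ((59 - 20)*(154 - 8))*(91 + 2*((59 - 20)*(154 - 8)))) = 1/(22617 + (39*146)*(91 + 2*(39*146))) = 1/(22617 + 5694*(91 + 2*5694)) = 1/(22617 + 5694*(91 + 11388)) = 1/(22617 + 5694*11479) = 1/(22617 + 65361426) = 1/65384043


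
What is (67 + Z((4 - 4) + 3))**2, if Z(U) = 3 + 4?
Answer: 5476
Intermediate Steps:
Z(U) = 7
(67 + Z((4 - 4) + 3))**2 = (67 + 7)**2 = 74**2 = 5476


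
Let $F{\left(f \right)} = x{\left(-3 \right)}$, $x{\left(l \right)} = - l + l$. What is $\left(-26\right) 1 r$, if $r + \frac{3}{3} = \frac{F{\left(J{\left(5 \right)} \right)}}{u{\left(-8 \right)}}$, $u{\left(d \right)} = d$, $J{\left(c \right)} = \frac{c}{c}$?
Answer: $26$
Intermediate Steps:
$J{\left(c \right)} = 1$
$x{\left(l \right)} = 0$
$F{\left(f \right)} = 0$
$r = -1$ ($r = -1 + \frac{0}{-8} = -1 + 0 \left(- \frac{1}{8}\right) = -1 + 0 = -1$)
$\left(-26\right) 1 r = \left(-26\right) 1 \left(-1\right) = \left(-26\right) \left(-1\right) = 26$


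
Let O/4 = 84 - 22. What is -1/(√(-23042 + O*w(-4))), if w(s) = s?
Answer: I*√24034/24034 ≈ 0.0064504*I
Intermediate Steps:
O = 248 (O = 4*(84 - 22) = 4*62 = 248)
-1/(√(-23042 + O*w(-4))) = -1/(√(-23042 + 248*(-4))) = -1/(√(-23042 - 992)) = -1/(√(-24034)) = -1/(I*√24034) = -(-1)*I*√24034/24034 = I*√24034/24034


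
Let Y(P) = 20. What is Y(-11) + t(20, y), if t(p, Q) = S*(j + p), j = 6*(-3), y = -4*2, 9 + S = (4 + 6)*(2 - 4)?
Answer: -38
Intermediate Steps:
S = -29 (S = -9 + (4 + 6)*(2 - 4) = -9 + 10*(-2) = -9 - 20 = -29)
y = -8
j = -18
t(p, Q) = 522 - 29*p (t(p, Q) = -29*(-18 + p) = 522 - 29*p)
Y(-11) + t(20, y) = 20 + (522 - 29*20) = 20 + (522 - 580) = 20 - 58 = -38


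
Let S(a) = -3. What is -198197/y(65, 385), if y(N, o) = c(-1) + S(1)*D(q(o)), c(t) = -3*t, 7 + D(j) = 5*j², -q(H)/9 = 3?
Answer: 198197/10911 ≈ 18.165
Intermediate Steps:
q(H) = -27 (q(H) = -9*3 = -27)
D(j) = -7 + 5*j²
y(N, o) = -10911 (y(N, o) = -3*(-1) - 3*(-7 + 5*(-27)²) = 3 - 3*(-7 + 5*729) = 3 - 3*(-7 + 3645) = 3 - 3*3638 = 3 - 10914 = -10911)
-198197/y(65, 385) = -198197/(-10911) = -198197*(-1/10911) = 198197/10911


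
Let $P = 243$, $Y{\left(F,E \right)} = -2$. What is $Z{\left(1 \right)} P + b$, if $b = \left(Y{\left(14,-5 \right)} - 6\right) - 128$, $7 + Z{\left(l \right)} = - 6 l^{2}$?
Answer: $-3295$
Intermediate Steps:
$Z{\left(l \right)} = -7 - 6 l^{2}$
$b = -136$ ($b = \left(-2 - 6\right) - 128 = -8 - 128 = -136$)
$Z{\left(1 \right)} P + b = \left(-7 - 6 \cdot 1^{2}\right) 243 - 136 = \left(-7 - 6\right) 243 - 136 = \left(-13\right) 243 - 136 = -3159 - 136 = -3295$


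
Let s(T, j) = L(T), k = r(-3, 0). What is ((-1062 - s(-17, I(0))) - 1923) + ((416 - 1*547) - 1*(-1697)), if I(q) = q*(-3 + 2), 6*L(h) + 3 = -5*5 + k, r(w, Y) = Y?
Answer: -4243/3 ≈ -1414.3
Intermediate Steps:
k = 0
L(h) = -14/3 (L(h) = -½ + (-5*5 + 0)/6 = -½ + (-25 + 0)/6 = -½ + (⅙)*(-25) = -½ - 25/6 = -14/3)
I(q) = -q (I(q) = q*(-1) = -q)
s(T, j) = -14/3
((-1062 - s(-17, I(0))) - 1923) + ((416 - 1*547) - 1*(-1697)) = ((-1062 - 1*(-14/3)) - 1923) + ((416 - 1*547) - 1*(-1697)) = ((-1062 + 14/3) - 1923) + ((416 - 547) + 1697) = (-3172/3 - 1923) + (-131 + 1697) = -8941/3 + 1566 = -4243/3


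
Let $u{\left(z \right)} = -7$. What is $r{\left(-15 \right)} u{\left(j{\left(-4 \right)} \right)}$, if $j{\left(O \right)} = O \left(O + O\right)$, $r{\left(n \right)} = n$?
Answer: $105$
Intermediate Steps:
$j{\left(O \right)} = 2 O^{2}$ ($j{\left(O \right)} = O 2 O = 2 O^{2}$)
$r{\left(-15 \right)} u{\left(j{\left(-4 \right)} \right)} = \left(-15\right) \left(-7\right) = 105$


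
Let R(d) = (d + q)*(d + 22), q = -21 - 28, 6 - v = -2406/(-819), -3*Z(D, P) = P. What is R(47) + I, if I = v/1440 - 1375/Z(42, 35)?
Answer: -1979431/98280 ≈ -20.141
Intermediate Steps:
Z(D, P) = -P/3
v = 836/273 (v = 6 - (-2406)/(-819) = 6 - (-2406)*(-1)/819 = 6 - 1*802/273 = 6 - 802/273 = 836/273 ≈ 3.0623)
I = 11583209/98280 (I = (836/273)/1440 - 1375/((-1/3*35)) = (836/273)*(1/1440) - 1375/(-35/3) = 209/98280 - 1375*(-3/35) = 209/98280 + 825/7 = 11583209/98280 ≈ 117.86)
q = -49
R(d) = (-49 + d)*(22 + d) (R(d) = (d - 49)*(d + 22) = (-49 + d)*(22 + d))
R(47) + I = (-1078 + 47**2 - 27*47) + 11583209/98280 = (-1078 + 2209 - 1269) + 11583209/98280 = -138 + 11583209/98280 = -1979431/98280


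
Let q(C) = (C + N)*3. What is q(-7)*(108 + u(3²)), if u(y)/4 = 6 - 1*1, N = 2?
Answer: -1920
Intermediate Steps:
q(C) = 6 + 3*C (q(C) = (C + 2)*3 = (2 + C)*3 = 6 + 3*C)
u(y) = 20 (u(y) = 4*(6 - 1*1) = 4*(6 - 1) = 4*5 = 20)
q(-7)*(108 + u(3²)) = (6 + 3*(-7))*(108 + 20) = (6 - 21)*128 = -15*128 = -1920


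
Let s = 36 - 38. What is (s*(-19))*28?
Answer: 1064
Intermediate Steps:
s = -2
(s*(-19))*28 = -2*(-19)*28 = 38*28 = 1064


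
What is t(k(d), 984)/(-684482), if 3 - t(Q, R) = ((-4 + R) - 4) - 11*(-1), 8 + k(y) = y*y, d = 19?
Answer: 492/342241 ≈ 0.0014376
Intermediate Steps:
k(y) = -8 + y**2 (k(y) = -8 + y*y = -8 + y**2)
t(Q, R) = -R (t(Q, R) = 3 - (((-4 + R) - 4) - 11*(-1)) = 3 - ((-8 + R) + 11) = 3 - (3 + R) = 3 + (-3 - R) = -R)
t(k(d), 984)/(-684482) = -1*984/(-684482) = -984*(-1/684482) = 492/342241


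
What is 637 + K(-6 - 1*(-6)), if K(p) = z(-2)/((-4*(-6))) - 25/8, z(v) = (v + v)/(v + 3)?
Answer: 15209/24 ≈ 633.71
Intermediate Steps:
z(v) = 2*v/(3 + v) (z(v) = (2*v)/(3 + v) = 2*v/(3 + v))
K(p) = -79/24 (K(p) = (2*(-2)/(3 - 2))/((-4*(-6))) - 25/8 = (2*(-2)/1)/24 - 25*⅛ = (2*(-2)*1)*(1/24) - 25/8 = -4*1/24 - 25/8 = -⅙ - 25/8 = -79/24)
637 + K(-6 - 1*(-6)) = 637 - 79/24 = 15209/24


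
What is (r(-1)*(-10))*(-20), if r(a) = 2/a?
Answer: -400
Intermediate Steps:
(r(-1)*(-10))*(-20) = ((2/(-1))*(-10))*(-20) = ((2*(-1))*(-10))*(-20) = -2*(-10)*(-20) = 20*(-20) = -400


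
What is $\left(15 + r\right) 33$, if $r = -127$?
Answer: $-3696$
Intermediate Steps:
$\left(15 + r\right) 33 = \left(15 - 127\right) 33 = \left(-112\right) 33 = -3696$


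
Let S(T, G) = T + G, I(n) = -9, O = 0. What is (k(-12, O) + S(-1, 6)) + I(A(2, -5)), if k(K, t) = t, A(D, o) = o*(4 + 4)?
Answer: -4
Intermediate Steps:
A(D, o) = 8*o (A(D, o) = o*8 = 8*o)
S(T, G) = G + T
(k(-12, O) + S(-1, 6)) + I(A(2, -5)) = (0 + (6 - 1)) - 9 = (0 + 5) - 9 = 5 - 9 = -4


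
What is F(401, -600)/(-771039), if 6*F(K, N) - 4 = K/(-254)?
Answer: -205/391687812 ≈ -5.2338e-7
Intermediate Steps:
F(K, N) = ⅔ - K/1524 (F(K, N) = ⅔ + (K/(-254))/6 = ⅔ + (K*(-1/254))/6 = ⅔ + (-K/254)/6 = ⅔ - K/1524)
F(401, -600)/(-771039) = (⅔ - 1/1524*401)/(-771039) = (⅔ - 401/1524)*(-1/771039) = (205/508)*(-1/771039) = -205/391687812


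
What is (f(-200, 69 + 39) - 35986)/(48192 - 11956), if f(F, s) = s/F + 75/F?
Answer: -7197383/7247200 ≈ -0.99313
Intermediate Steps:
f(F, s) = 75/F + s/F
(f(-200, 69 + 39) - 35986)/(48192 - 11956) = ((75 + (69 + 39))/(-200) - 35986)/(48192 - 11956) = (-(75 + 108)/200 - 35986)/36236 = (-1/200*183 - 35986)*(1/36236) = (-183/200 - 35986)*(1/36236) = -7197383/200*1/36236 = -7197383/7247200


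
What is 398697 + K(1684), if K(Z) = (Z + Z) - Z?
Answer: 400381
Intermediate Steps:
K(Z) = Z (K(Z) = 2*Z - Z = Z)
398697 + K(1684) = 398697 + 1684 = 400381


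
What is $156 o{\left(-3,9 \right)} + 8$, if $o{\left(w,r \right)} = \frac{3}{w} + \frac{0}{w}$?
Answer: $-148$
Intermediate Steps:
$o{\left(w,r \right)} = \frac{3}{w}$ ($o{\left(w,r \right)} = \frac{3}{w} + 0 = \frac{3}{w}$)
$156 o{\left(-3,9 \right)} + 8 = 156 \frac{3}{-3} + 8 = 156 \cdot 3 \left(- \frac{1}{3}\right) + 8 = 156 \left(-1\right) + 8 = -156 + 8 = -148$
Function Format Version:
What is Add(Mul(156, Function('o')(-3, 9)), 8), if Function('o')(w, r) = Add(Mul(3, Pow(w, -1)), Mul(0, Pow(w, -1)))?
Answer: -148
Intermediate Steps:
Function('o')(w, r) = Mul(3, Pow(w, -1)) (Function('o')(w, r) = Add(Mul(3, Pow(w, -1)), 0) = Mul(3, Pow(w, -1)))
Add(Mul(156, Function('o')(-3, 9)), 8) = Add(Mul(156, Mul(3, Pow(-3, -1))), 8) = Add(Mul(156, Mul(3, Rational(-1, 3))), 8) = Add(Mul(156, -1), 8) = Add(-156, 8) = -148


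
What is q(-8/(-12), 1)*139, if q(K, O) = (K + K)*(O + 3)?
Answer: 2224/3 ≈ 741.33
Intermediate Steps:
q(K, O) = 2*K*(3 + O) (q(K, O) = (2*K)*(3 + O) = 2*K*(3 + O))
q(-8/(-12), 1)*139 = (2*(-8/(-12))*(3 + 1))*139 = (2*(-8*(-1/12))*4)*139 = (2*(⅔)*4)*139 = (16/3)*139 = 2224/3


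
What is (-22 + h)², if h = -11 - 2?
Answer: 1225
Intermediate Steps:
h = -13
(-22 + h)² = (-22 - 13)² = (-35)² = 1225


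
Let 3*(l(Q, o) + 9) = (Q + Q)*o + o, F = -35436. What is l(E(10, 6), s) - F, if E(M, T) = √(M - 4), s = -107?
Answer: 106174/3 - 214*√6/3 ≈ 35217.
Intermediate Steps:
E(M, T) = √(-4 + M)
l(Q, o) = -9 + o/3 + 2*Q*o/3 (l(Q, o) = -9 + ((Q + Q)*o + o)/3 = -9 + ((2*Q)*o + o)/3 = -9 + (2*Q*o + o)/3 = -9 + (o + 2*Q*o)/3 = -9 + (o/3 + 2*Q*o/3) = -9 + o/3 + 2*Q*o/3)
l(E(10, 6), s) - F = (-9 + (⅓)*(-107) + (⅔)*√(-4 + 10)*(-107)) - 1*(-35436) = (-9 - 107/3 + (⅔)*√6*(-107)) + 35436 = (-9 - 107/3 - 214*√6/3) + 35436 = (-134/3 - 214*√6/3) + 35436 = 106174/3 - 214*√6/3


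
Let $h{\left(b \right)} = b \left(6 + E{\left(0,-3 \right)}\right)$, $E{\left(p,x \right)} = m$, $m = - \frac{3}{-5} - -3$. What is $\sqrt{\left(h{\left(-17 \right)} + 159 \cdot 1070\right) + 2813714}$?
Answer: $\frac{2 \sqrt{18648005}}{5} \approx 1727.3$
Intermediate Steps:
$m = \frac{18}{5}$ ($m = \left(-3\right) \left(- \frac{1}{5}\right) + 3 = \frac{3}{5} + 3 = \frac{18}{5} \approx 3.6$)
$E{\left(p,x \right)} = \frac{18}{5}$
$h{\left(b \right)} = \frac{48 b}{5}$ ($h{\left(b \right)} = b \left(6 + \frac{18}{5}\right) = b \frac{48}{5} = \frac{48 b}{5}$)
$\sqrt{\left(h{\left(-17 \right)} + 159 \cdot 1070\right) + 2813714} = \sqrt{\left(\frac{48}{5} \left(-17\right) + 159 \cdot 1070\right) + 2813714} = \sqrt{\left(- \frac{816}{5} + 170130\right) + 2813714} = \sqrt{\frac{849834}{5} + 2813714} = \sqrt{\frac{14918404}{5}} = \frac{2 \sqrt{18648005}}{5}$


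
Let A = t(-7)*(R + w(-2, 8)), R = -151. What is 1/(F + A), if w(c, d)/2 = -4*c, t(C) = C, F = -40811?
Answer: -1/39866 ≈ -2.5084e-5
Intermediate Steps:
w(c, d) = -8*c (w(c, d) = 2*(-4*c) = -8*c)
A = 945 (A = -7*(-151 - 8*(-2)) = -7*(-151 + 16) = -7*(-135) = 945)
1/(F + A) = 1/(-40811 + 945) = 1/(-39866) = -1/39866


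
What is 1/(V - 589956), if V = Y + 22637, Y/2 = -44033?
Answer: -1/655385 ≈ -1.5258e-6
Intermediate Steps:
Y = -88066 (Y = 2*(-44033) = -88066)
V = -65429 (V = -88066 + 22637 = -65429)
1/(V - 589956) = 1/(-65429 - 589956) = 1/(-655385) = -1/655385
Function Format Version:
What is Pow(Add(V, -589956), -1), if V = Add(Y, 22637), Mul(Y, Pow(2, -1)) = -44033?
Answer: Rational(-1, 655385) ≈ -1.5258e-6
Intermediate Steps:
Y = -88066 (Y = Mul(2, -44033) = -88066)
V = -65429 (V = Add(-88066, 22637) = -65429)
Pow(Add(V, -589956), -1) = Pow(Add(-65429, -589956), -1) = Pow(-655385, -1) = Rational(-1, 655385)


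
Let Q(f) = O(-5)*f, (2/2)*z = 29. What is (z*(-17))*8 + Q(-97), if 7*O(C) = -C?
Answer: -28093/7 ≈ -4013.3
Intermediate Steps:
z = 29
O(C) = -C/7 (O(C) = (-C)/7 = -C/7)
Q(f) = 5*f/7 (Q(f) = (-⅐*(-5))*f = 5*f/7)
(z*(-17))*8 + Q(-97) = (29*(-17))*8 + (5/7)*(-97) = -493*8 - 485/7 = -3944 - 485/7 = -28093/7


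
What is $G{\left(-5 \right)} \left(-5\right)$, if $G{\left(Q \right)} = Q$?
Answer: $25$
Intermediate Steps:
$G{\left(-5 \right)} \left(-5\right) = \left(-5\right) \left(-5\right) = 25$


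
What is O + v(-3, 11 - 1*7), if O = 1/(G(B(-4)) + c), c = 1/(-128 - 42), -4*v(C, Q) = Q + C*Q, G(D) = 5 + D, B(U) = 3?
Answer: 2888/1359 ≈ 2.1251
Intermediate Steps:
v(C, Q) = -Q/4 - C*Q/4 (v(C, Q) = -(Q + C*Q)/4 = -Q/4 - C*Q/4)
c = -1/170 (c = 1/(-170) = -1/170 ≈ -0.0058824)
O = 170/1359 (O = 1/((5 + 3) - 1/170) = 1/(8 - 1/170) = 1/(1359/170) = 170/1359 ≈ 0.12509)
O + v(-3, 11 - 1*7) = 170/1359 - (11 - 1*7)*(1 - 3)/4 = 170/1359 - 1/4*(11 - 7)*(-2) = 170/1359 - 1/4*4*(-2) = 170/1359 + 2 = 2888/1359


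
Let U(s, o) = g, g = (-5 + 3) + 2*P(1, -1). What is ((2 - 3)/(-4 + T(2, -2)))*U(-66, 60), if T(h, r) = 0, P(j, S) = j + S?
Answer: -½ ≈ -0.50000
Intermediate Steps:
P(j, S) = S + j
g = -2 (g = (-5 + 3) + 2*(-1 + 1) = -2 + 2*0 = -2 + 0 = -2)
U(s, o) = -2
((2 - 3)/(-4 + T(2, -2)))*U(-66, 60) = ((2 - 3)/(-4 + 0))*(-2) = -1/(-4)*(-2) = -1*(-¼)*(-2) = (¼)*(-2) = -½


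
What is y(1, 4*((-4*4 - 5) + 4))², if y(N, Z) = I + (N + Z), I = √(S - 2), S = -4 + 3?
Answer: (67 - I*√3)² ≈ 4486.0 - 232.09*I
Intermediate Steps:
S = -1
I = I*√3 (I = √(-1 - 2) = √(-3) = I*√3 ≈ 1.732*I)
y(N, Z) = N + Z + I*√3 (y(N, Z) = I*√3 + (N + Z) = N + Z + I*√3)
y(1, 4*((-4*4 - 5) + 4))² = (1 + 4*((-4*4 - 5) + 4) + I*√3)² = (1 + 4*((-16 - 5) + 4) + I*√3)² = (1 + 4*(-21 + 4) + I*√3)² = (1 + 4*(-17) + I*√3)² = (1 - 68 + I*√3)² = (-67 + I*√3)²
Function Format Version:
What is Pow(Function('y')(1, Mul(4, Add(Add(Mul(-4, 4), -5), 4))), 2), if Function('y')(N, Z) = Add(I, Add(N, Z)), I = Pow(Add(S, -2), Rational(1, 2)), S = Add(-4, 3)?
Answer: Pow(Add(67, Mul(-1, I, Pow(3, Rational(1, 2)))), 2) ≈ Add(4486.0, Mul(-232.09, I))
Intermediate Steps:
S = -1
I = Mul(I, Pow(3, Rational(1, 2))) (I = Pow(Add(-1, -2), Rational(1, 2)) = Pow(-3, Rational(1, 2)) = Mul(I, Pow(3, Rational(1, 2))) ≈ Mul(1.7320, I))
Function('y')(N, Z) = Add(N, Z, Mul(I, Pow(3, Rational(1, 2)))) (Function('y')(N, Z) = Add(Mul(I, Pow(3, Rational(1, 2))), Add(N, Z)) = Add(N, Z, Mul(I, Pow(3, Rational(1, 2)))))
Pow(Function('y')(1, Mul(4, Add(Add(Mul(-4, 4), -5), 4))), 2) = Pow(Add(1, Mul(4, Add(Add(Mul(-4, 4), -5), 4)), Mul(I, Pow(3, Rational(1, 2)))), 2) = Pow(Add(1, Mul(4, Add(Add(-16, -5), 4)), Mul(I, Pow(3, Rational(1, 2)))), 2) = Pow(Add(1, Mul(4, Add(-21, 4)), Mul(I, Pow(3, Rational(1, 2)))), 2) = Pow(Add(1, Mul(4, -17), Mul(I, Pow(3, Rational(1, 2)))), 2) = Pow(Add(1, -68, Mul(I, Pow(3, Rational(1, 2)))), 2) = Pow(Add(-67, Mul(I, Pow(3, Rational(1, 2)))), 2)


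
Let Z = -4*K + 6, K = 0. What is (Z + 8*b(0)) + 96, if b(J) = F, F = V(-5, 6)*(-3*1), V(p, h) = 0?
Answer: 102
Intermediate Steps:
Z = 6 (Z = -4*0 + 6 = 0 + 6 = 6)
F = 0 (F = 0*(-3*1) = 0*(-3) = 0)
b(J) = 0
(Z + 8*b(0)) + 96 = (6 + 8*0) + 96 = (6 + 0) + 96 = 6 + 96 = 102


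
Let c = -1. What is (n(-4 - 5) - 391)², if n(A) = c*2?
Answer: 154449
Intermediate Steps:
n(A) = -2 (n(A) = -1*2 = -2)
(n(-4 - 5) - 391)² = (-2 - 391)² = (-393)² = 154449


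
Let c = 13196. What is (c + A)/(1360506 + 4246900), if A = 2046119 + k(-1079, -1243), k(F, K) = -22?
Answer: 2059293/5607406 ≈ 0.36725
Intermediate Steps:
A = 2046097 (A = 2046119 - 22 = 2046097)
(c + A)/(1360506 + 4246900) = (13196 + 2046097)/(1360506 + 4246900) = 2059293/5607406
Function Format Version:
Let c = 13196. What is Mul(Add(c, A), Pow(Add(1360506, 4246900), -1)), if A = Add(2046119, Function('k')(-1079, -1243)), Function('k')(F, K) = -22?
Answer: Rational(2059293, 5607406) ≈ 0.36725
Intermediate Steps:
A = 2046097 (A = Add(2046119, -22) = 2046097)
Mul(Add(c, A), Pow(Add(1360506, 4246900), -1)) = Mul(Add(13196, 2046097), Pow(Add(1360506, 4246900), -1)) = Mul(2059293, Pow(5607406, -1)) = Mul(2059293, Rational(1, 5607406)) = Rational(2059293, 5607406)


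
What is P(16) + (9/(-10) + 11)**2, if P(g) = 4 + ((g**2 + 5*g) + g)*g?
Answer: 573801/100 ≈ 5738.0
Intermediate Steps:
P(g) = 4 + g*(g**2 + 6*g) (P(g) = 4 + (g**2 + 6*g)*g = 4 + g*(g**2 + 6*g))
P(16) + (9/(-10) + 11)**2 = (4 + 16**3 + 6*16**2) + (9/(-10) + 11)**2 = (4 + 4096 + 6*256) + (9*(-1/10) + 11)**2 = (4 + 4096 + 1536) + (-9/10 + 11)**2 = 5636 + (101/10)**2 = 5636 + 10201/100 = 573801/100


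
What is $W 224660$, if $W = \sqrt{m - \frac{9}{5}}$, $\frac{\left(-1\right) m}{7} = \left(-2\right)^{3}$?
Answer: $44932 \sqrt{1355} \approx 1.654 \cdot 10^{6}$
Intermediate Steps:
$m = 56$ ($m = - 7 \left(-2\right)^{3} = \left(-7\right) \left(-8\right) = 56$)
$W = \frac{\sqrt{1355}}{5}$ ($W = \sqrt{56 - \frac{9}{5}} = \sqrt{\frac{271}{5}} = \frac{\sqrt{1355}}{5} \approx 7.3621$)
$W 224660 = \frac{\sqrt{1355}}{5} \cdot 224660 = 44932 \sqrt{1355}$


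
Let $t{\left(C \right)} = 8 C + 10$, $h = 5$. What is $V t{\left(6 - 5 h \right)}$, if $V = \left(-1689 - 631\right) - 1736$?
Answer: $575952$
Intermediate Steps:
$V = -4056$ ($V = -2320 - 1736 = -4056$)
$t{\left(C \right)} = 10 + 8 C$
$V t{\left(6 - 5 h \right)} = - 4056 \left(10 + 8 \left(6 - 25\right)\right) = - 4056 \left(10 + 8 \left(-19\right)\right) = - 4056 \left(10 - 152\right) = \left(-4056\right) \left(-142\right) = 575952$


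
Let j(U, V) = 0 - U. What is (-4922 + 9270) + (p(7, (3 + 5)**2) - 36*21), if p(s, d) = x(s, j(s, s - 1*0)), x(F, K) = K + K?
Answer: 3578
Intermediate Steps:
j(U, V) = -U
x(F, K) = 2*K
p(s, d) = -2*s (p(s, d) = 2*(-s) = -2*s)
(-4922 + 9270) + (p(7, (3 + 5)**2) - 36*21) = (-4922 + 9270) + (-2*7 - 36*21) = 4348 + (-14 - 756) = 4348 - 770 = 3578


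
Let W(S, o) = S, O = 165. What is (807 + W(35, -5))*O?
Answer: 138930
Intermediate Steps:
(807 + W(35, -5))*O = (807 + 35)*165 = 842*165 = 138930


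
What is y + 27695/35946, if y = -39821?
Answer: -1431377971/35946 ≈ -39820.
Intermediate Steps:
y + 27695/35946 = -39821 + 27695/35946 = -1431377971/35946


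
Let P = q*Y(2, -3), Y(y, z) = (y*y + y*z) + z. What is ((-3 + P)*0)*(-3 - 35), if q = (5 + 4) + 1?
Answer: 0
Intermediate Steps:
q = 10 (q = 9 + 1 = 10)
Y(y, z) = z + y**2 + y*z (Y(y, z) = (y**2 + y*z) + z = z + y**2 + y*z)
P = -50 (P = 10*(-3 + 2**2 + 2*(-3)) = 10*(-3 + 4 - 6) = 10*(-5) = -50)
((-3 + P)*0)*(-3 - 35) = ((-3 - 50)*0)*(-3 - 35) = -53*0*(-38) = 0*(-38) = 0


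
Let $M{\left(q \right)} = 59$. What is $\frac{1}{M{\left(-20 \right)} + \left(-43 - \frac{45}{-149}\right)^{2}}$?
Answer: $\frac{22201}{41784903} \approx 0.00053132$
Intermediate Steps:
$\frac{1}{M{\left(-20 \right)} + \left(-43 - \frac{45}{-149}\right)^{2}} = \frac{1}{59 + \left(-43 - \frac{45}{-149}\right)^{2}} = \frac{1}{59 + \left(-43 - - \frac{45}{149}\right)^{2}} = \frac{1}{59 + \left(-43 + \frac{45}{149}\right)^{2}} = \frac{1}{59 + \left(- \frac{6362}{149}\right)^{2}} = \frac{1}{59 + \frac{40475044}{22201}} = \frac{1}{\frac{41784903}{22201}} = \frac{22201}{41784903}$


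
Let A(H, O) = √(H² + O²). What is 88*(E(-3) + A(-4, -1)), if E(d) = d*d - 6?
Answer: 264 + 88*√17 ≈ 626.83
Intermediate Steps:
E(d) = -6 + d² (E(d) = d² - 6 = -6 + d²)
88*(E(-3) + A(-4, -1)) = 88*((-6 + (-3)²) + √((-4)² + (-1)²)) = 88*((-6 + 9) + √(16 + 1)) = 88*(3 + √17) = 264 + 88*√17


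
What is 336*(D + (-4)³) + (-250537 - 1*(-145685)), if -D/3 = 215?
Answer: -343076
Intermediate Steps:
D = -645 (D = -3*215 = -645)
336*(D + (-4)³) + (-250537 - 1*(-145685)) = 336*(-645 + (-4)³) + (-250537 - 1*(-145685)) = 336*(-645 - 64) + (-250537 + 145685) = 336*(-709) - 104852 = -238224 - 104852 = -343076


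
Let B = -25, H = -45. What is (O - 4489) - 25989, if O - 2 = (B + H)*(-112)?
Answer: -22636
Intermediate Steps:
O = 7842 (O = 2 + (-25 - 45)*(-112) = 2 - 70*(-112) = 2 + 7840 = 7842)
(O - 4489) - 25989 = (7842 - 4489) - 25989 = 3353 - 25989 = -22636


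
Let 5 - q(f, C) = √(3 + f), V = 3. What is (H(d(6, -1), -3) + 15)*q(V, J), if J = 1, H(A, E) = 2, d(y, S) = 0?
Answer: 85 - 17*√6 ≈ 43.359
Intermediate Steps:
q(f, C) = 5 - √(3 + f)
(H(d(6, -1), -3) + 15)*q(V, J) = (2 + 15)*(5 - √(3 + 3)) = 17*(5 - √6) = 85 - 17*√6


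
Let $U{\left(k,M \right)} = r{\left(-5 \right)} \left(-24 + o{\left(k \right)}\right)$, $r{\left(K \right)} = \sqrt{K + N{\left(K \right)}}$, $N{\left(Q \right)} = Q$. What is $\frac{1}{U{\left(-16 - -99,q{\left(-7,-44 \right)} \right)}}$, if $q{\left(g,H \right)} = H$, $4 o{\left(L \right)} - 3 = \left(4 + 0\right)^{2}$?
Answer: $\frac{2 i \sqrt{10}}{385} \approx 0.016427 i$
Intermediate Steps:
$r{\left(K \right)} = \sqrt{2} \sqrt{K}$ ($r{\left(K \right)} = \sqrt{K + K} = \sqrt{2 K} = \sqrt{2} \sqrt{K}$)
$o{\left(L \right)} = \frac{19}{4}$ ($o{\left(L \right)} = \frac{3}{4} + \frac{\left(4 + 0\right)^{2}}{4} = \frac{3}{4} + \frac{4^{2}}{4} = \frac{3}{4} + \frac{1}{4} \cdot 16 = \frac{3}{4} + 4 = \frac{19}{4}$)
$U{\left(k,M \right)} = - \frac{77 i \sqrt{10}}{4}$ ($U{\left(k,M \right)} = \sqrt{2} \sqrt{-5} \left(-24 + \frac{19}{4}\right) = \sqrt{2} i \sqrt{5} \left(- \frac{77}{4}\right) = i \sqrt{10} \left(- \frac{77}{4}\right) = - \frac{77 i \sqrt{10}}{4}$)
$\frac{1}{U{\left(-16 - -99,q{\left(-7,-44 \right)} \right)}} = \frac{1}{\left(- \frac{77}{4}\right) i \sqrt{10}} = \frac{2 i \sqrt{10}}{385}$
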